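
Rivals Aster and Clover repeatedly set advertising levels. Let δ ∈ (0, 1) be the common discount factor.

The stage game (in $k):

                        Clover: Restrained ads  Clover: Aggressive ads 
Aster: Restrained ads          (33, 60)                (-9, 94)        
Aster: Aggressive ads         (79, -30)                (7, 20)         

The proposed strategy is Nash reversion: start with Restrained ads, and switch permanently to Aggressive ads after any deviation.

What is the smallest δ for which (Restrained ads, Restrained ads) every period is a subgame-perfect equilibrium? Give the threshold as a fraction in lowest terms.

Aster's threshold: (79−33)/(79−7) = 23/36.
Clover's threshold: (94−60)/(94−20) = 17/37.
23/36 > 17/37, so Aster binds and δ* = 23/36.

23/36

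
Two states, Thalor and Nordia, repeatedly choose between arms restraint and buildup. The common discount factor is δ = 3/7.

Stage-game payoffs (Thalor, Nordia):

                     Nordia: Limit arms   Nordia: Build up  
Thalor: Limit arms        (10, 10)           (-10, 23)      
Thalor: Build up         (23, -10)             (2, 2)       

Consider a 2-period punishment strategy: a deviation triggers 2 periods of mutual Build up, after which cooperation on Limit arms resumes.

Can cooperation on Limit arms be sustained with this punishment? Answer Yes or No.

IC: δ+…+δ^2 ≥ (23−10)/(10−2) = 13/8.
At δ = 3/7: partial sum = 0.6122 < 1.6250. Cooperation not sustainable.

No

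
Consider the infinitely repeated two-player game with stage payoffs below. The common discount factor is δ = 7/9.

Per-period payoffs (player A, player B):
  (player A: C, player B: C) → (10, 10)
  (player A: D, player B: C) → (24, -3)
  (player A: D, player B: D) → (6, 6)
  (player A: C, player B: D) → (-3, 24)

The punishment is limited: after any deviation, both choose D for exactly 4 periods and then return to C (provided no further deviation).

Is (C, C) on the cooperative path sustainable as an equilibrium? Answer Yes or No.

No

Comparing payoff streams over the 5 periods until play realigns: cooperate → 10(1+δ+…+δ^4); deviate → 24 + 6(δ+…+δ^4).
Cooperation is sustained iff (10−6)(δ+…+δ^4) ≥ 24−10.
δ+…+δ^4 = 7/9·(1−(7/9)^4)/(1−7/9) = 2.2192, and (24−10)/(10−6) = 3.5000.
2.2192 < 3.5000, so cooperation is not sustainable.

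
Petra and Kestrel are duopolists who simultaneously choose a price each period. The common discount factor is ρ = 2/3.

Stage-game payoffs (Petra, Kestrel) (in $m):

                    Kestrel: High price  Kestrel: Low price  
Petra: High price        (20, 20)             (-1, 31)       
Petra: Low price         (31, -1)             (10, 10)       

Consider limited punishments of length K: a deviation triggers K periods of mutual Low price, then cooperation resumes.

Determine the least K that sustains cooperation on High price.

Need Σ_{k=1}^{K} ρ^k ≥ (31−20)/(20−10) = 1.1000 at ρ = 2/3.
At K = 1 the sum is 0.6667 < 1.1000; at K = 2 it is 1.1111 ≥ 1.1000.
So the minimum punishment length is K = 2.

2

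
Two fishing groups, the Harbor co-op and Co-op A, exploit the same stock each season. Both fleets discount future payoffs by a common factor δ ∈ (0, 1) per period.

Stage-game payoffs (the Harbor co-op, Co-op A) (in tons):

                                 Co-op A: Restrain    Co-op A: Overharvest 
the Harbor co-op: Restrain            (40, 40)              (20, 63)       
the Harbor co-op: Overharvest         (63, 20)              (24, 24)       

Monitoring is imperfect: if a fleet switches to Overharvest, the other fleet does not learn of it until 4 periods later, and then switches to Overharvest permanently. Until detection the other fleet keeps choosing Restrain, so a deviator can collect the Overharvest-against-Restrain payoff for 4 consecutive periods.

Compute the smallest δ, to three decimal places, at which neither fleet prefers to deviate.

The best deviation is to choose Overharvest for all 4 undetected periods, earning 63 each, then 24 forever once detected.
Deviation value: 63(1−δ^4)/(1−δ) + 24δ^4/(1−δ); cooperation value: 40/(1−δ).
IC: 40 ≥ 63(1−δ^4) + 24δ^4 = 63 − 39δ^4.
So δ^4 ≥ 23/39, giving δ ≥ (23/39)^(1/4) ≈ 0.876.

0.876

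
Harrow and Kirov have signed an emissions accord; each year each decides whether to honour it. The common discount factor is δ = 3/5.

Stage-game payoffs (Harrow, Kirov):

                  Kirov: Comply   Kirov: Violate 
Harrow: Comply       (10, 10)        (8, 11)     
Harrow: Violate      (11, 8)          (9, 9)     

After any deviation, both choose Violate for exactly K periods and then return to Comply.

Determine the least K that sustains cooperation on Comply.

3

IC: δ(1−δ^K)/(1−δ) ≥ (11−10)/(10−9) = 1.
With δ = 3/5: need 1 − δ^K ≥ 1·(1−3/5)/(3/5), i.e. δ^K ≤ 0.3333.
Since (3/5)^2 = 0.3600 and (3/5)^3 = 0.2160, the smallest such K is 3.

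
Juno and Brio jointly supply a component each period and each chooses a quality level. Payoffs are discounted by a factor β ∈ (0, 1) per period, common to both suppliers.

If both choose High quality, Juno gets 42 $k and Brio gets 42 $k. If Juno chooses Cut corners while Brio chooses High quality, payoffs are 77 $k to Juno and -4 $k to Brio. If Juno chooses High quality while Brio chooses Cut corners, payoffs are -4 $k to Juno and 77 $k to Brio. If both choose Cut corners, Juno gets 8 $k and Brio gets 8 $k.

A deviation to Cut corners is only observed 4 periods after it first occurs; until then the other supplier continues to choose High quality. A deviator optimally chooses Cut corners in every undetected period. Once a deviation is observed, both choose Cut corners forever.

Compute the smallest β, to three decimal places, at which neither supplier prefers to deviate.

0.844

A deviator earns 77 for 4 periods, then 8 forever; cooperating earns 42 forever. Multiplying the IC by (1−β):
42 ≥ 77(1−β^4) + 8β^4, so 69·β^4 ≥ 35 and β^4 ≥ 35/69.
β ≥ (35/69)^(1/4) ≈ 0.844.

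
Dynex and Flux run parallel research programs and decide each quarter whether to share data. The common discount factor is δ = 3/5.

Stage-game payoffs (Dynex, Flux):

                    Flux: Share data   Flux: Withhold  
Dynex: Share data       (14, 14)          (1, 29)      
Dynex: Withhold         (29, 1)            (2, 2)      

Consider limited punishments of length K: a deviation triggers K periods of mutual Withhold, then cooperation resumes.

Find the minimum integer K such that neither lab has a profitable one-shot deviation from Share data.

Need Σ_{k=1}^{K} δ^k ≥ (29−14)/(14−2) = 1.2500 at δ = 3/5.
At K = 3 the sum is 1.1760 < 1.2500; at K = 4 it is 1.3056 ≥ 1.2500.
So the minimum punishment length is K = 4.

4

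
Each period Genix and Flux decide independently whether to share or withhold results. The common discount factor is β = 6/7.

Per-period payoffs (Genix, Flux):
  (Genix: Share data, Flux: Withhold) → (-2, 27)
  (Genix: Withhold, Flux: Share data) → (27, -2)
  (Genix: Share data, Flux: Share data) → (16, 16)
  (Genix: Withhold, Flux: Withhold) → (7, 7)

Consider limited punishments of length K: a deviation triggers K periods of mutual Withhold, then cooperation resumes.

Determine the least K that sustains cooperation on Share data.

2

No profitable deviation requires (16−7)(β+…+β^K) ≥ 27−16, i.e. β+…+β^K ≥ 11/9 ≈ 1.2222.
With β = 6/7, the partial sums are K=1: 0.8571, K=2: 1.5918.
K = 2 is the first length at which the sum reaches 1.2222.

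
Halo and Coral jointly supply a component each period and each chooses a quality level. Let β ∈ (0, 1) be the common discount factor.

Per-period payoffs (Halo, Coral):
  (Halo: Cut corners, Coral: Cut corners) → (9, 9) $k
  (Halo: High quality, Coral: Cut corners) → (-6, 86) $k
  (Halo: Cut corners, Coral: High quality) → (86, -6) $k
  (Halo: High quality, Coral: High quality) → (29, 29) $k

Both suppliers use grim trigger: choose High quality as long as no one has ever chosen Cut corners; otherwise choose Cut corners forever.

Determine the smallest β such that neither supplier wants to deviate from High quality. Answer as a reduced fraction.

Under grim trigger the critical discount factor is (T−C)/(T−P) with T = 86, C = 29, P = 9.
β* = (86−29)/(86−9) = 57/77.

57/77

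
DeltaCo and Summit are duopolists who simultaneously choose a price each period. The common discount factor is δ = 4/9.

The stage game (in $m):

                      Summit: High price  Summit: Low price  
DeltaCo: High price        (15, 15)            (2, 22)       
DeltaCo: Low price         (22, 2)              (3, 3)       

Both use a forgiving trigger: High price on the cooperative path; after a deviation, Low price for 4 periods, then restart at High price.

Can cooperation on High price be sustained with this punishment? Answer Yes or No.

IC: δ+…+δ^4 ≥ (22−15)/(15−3) = 7/12.
At δ = 4/9: partial sum = 0.7688 ≥ 0.5833. Cooperation sustainable.

Yes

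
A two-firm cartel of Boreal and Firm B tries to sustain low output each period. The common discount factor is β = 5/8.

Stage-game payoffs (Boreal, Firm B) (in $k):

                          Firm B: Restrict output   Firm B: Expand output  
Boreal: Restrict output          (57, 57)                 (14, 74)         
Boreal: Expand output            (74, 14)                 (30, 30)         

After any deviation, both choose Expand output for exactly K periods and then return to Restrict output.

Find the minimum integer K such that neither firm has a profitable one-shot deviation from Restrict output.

2

IC: β(1−β^K)/(1−β) ≥ (74−57)/(57−30) = 17/27.
With β = 5/8: need 1 − β^K ≥ 17/27·(1−5/8)/(5/8), i.e. β^K ≤ 0.6222.
Since (5/8)^1 = 0.6250 and (5/8)^2 = 0.3906, the smallest such K is 2.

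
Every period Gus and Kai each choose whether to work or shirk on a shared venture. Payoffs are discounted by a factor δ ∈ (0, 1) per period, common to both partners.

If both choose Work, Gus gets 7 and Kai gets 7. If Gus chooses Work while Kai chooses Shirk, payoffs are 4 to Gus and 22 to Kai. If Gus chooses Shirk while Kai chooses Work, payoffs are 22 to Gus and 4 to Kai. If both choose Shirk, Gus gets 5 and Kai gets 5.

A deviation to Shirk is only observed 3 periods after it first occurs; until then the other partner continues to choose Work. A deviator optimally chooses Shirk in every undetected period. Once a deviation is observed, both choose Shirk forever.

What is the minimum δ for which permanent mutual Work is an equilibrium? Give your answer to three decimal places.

Deviating for the 3 undetected periods gains 22−7 = 15 per period over cooperation, then loses 7−5 = 2 per period forever once punishment starts.
Gain: 15(1 + δ + … + δ^2); loss: 2·δ^3/(1−δ).
No profitable deviation ⇔ 15(1−δ^3) ≤ 2·δ^3, i.e. δ^3 ≥ 15/(15+2) = 15/17.
Hence δ ≥ (15/17)^(1/3) ≈ 0.959.

0.959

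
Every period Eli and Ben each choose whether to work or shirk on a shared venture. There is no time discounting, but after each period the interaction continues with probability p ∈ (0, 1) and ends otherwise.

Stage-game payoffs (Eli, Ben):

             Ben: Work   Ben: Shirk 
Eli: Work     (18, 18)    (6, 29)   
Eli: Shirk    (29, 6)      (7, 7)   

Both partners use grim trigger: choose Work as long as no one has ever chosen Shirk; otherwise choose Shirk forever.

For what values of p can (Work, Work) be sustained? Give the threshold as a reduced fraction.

With no time discounting, the continuation probability p plays the role of the discount factor.
Grim-trigger IC: 18/(1−p) ≥ 29 + 7p/(1−p) ⇒ p ≥ (29−18)/(29−7) = 1/2.

1/2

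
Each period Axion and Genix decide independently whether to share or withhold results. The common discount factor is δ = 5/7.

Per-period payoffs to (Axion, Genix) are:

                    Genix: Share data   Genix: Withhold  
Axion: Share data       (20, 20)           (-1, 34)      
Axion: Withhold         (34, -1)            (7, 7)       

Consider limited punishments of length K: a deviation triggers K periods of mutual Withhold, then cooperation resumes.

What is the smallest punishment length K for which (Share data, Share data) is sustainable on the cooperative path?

No profitable deviation requires (20−7)(δ+…+δ^K) ≥ 34−20, i.e. δ+…+δ^K ≥ 14/13 ≈ 1.0769.
With δ = 5/7, the partial sums are K=1: 0.7143, K=2: 1.2245.
K = 2 is the first length at which the sum reaches 1.0769.

2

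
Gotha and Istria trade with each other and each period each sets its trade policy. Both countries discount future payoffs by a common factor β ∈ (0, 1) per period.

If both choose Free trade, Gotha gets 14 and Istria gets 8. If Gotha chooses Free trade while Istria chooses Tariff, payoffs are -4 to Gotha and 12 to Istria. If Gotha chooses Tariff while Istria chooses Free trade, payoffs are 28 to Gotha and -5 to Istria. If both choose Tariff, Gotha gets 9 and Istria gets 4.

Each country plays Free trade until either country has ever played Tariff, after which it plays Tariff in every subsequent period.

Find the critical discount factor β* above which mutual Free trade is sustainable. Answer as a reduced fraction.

For Gotha: deviation gain 28−14 = 14, per-period punishment loss 14−9 = 5. IC gives β ≥ 14/19.
For Istria: gain 4, loss 4 per period, so β ≥ 4/8 = 1/2.
The tighter constraint is Gotha's, so cooperation needs β ≥ 14/19.

14/19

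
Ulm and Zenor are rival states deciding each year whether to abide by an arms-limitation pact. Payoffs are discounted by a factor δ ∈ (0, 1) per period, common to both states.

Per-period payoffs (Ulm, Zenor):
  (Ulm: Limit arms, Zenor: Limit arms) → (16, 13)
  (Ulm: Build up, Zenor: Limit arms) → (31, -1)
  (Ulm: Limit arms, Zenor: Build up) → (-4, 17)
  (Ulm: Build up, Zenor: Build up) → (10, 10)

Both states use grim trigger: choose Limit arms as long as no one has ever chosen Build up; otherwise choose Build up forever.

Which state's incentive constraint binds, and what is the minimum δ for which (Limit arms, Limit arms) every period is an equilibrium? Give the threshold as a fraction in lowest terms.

Ulm; δ ≥ 5/7

For Ulm: deviation gain 31−16 = 15, per-period punishment loss 16−10 = 6. IC gives δ ≥ 15/21 = 5/7.
For Zenor: gain 4, loss 3 per period, so δ ≥ 4/7.
The tighter constraint is Ulm's, so cooperation needs δ ≥ 5/7.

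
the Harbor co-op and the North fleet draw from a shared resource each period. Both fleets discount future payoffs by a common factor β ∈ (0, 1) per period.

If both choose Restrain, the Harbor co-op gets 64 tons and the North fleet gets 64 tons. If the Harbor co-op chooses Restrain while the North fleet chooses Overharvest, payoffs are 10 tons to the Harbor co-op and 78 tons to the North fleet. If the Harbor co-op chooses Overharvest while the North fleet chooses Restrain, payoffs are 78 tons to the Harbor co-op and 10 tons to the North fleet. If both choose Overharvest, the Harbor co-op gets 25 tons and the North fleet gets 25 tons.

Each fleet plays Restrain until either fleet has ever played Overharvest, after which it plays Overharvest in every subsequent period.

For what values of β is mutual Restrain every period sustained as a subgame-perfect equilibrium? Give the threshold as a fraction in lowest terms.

14/53

One-period gain from deviating is 78 − 64 = 14. The loss is 64 − 25 = 39 in every subsequent period, with present value 39·β/(1−β).
Deviation is unprofitable when 39·β/(1−β) ≥ 14, i.e. β/(1−β) ≥ 14/39.
Equivalently β ≥ 14/(14+39) = 14/53.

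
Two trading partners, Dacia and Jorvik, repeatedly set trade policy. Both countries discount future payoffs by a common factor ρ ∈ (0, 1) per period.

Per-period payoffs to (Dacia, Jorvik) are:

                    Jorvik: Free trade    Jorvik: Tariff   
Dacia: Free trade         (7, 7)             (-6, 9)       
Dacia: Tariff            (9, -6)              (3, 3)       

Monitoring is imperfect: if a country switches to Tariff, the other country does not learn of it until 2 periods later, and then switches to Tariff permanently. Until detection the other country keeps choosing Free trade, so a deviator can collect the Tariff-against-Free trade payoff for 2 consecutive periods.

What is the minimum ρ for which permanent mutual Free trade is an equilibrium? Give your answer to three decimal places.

0.577

Deviating for the 2 undetected periods gains 9−7 = 2 per period over cooperation, then loses 7−3 = 4 per period forever once punishment starts.
Gain: 2(1 + ρ + … + ρ^1); loss: 4·ρ^2/(1−ρ).
No profitable deviation ⇔ 2(1−ρ^2) ≤ 4·ρ^2, i.e. ρ^2 ≥ 2/(2+4) = 1/3.
Hence ρ ≥ (1/3)^(1/2) ≈ 0.577.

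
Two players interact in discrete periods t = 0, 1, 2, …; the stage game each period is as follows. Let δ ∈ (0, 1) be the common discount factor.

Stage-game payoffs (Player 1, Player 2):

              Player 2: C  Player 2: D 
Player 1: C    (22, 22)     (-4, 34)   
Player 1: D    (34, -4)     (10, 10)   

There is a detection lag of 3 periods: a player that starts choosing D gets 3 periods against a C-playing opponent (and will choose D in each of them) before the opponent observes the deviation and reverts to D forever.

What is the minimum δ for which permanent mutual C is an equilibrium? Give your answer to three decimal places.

Deviating for the 3 undetected periods gains 34−22 = 12 per period over cooperation, then loses 22−10 = 12 per period forever once punishment starts.
Gain: 12(1 + δ + … + δ^2); loss: 12·δ^3/(1−δ).
No profitable deviation ⇔ 12(1−δ^3) ≤ 12·δ^3, i.e. δ^3 ≥ 12/(12+12) = 1/2.
Hence δ ≥ (1/2)^(1/3) ≈ 0.794.

0.794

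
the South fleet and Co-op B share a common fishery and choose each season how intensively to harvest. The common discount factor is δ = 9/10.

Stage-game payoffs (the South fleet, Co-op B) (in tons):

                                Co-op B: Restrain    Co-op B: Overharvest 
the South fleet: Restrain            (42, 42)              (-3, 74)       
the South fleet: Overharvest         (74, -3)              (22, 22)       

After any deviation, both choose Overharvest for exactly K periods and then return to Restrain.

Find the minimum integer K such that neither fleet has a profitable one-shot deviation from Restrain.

2

IC: δ(1−δ^K)/(1−δ) ≥ (74−42)/(42−22) = 8/5.
With δ = 9/10: need 1 − δ^K ≥ 8/5·(1−9/10)/(9/10), i.e. δ^K ≤ 0.8222.
Since (9/10)^1 = 0.9000 and (9/10)^2 = 0.8100, the smallest such K is 2.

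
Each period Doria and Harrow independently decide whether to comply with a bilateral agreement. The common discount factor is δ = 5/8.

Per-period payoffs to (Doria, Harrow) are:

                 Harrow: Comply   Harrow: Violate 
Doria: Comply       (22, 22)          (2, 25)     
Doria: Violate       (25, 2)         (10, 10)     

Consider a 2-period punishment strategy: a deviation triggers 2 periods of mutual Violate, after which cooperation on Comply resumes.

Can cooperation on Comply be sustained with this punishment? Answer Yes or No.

IC: δ+…+δ^2 ≥ (25−22)/(22−10) = 1/4.
At δ = 5/8: partial sum = 1.0156 ≥ 0.2500. Cooperation sustainable.

Yes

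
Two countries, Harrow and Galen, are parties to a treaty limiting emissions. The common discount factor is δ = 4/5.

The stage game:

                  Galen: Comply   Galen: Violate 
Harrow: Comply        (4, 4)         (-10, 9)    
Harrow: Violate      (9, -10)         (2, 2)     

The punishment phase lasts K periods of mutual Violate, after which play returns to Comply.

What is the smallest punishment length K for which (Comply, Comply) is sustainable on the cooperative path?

Need Σ_{k=1}^{K} δ^k ≥ (9−4)/(4−2) = 2.5000 at δ = 4/5.
At K = 4 the sum is 2.3616 < 2.5000; at K = 5 it is 2.6893 ≥ 2.5000.
So the minimum punishment length is K = 5.

5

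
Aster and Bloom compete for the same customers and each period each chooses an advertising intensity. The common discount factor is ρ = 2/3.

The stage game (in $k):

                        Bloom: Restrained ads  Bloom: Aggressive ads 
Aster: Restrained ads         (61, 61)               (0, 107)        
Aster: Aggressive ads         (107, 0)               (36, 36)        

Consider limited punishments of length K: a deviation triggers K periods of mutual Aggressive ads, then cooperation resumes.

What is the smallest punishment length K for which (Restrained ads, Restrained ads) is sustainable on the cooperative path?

7

Need Σ_{k=1}^{K} ρ^k ≥ (107−61)/(61−36) = 1.8400 at ρ = 2/3.
At K = 6 the sum is 1.8244 < 1.8400; at K = 7 it is 1.8829 ≥ 1.8400.
So the minimum punishment length is K = 7.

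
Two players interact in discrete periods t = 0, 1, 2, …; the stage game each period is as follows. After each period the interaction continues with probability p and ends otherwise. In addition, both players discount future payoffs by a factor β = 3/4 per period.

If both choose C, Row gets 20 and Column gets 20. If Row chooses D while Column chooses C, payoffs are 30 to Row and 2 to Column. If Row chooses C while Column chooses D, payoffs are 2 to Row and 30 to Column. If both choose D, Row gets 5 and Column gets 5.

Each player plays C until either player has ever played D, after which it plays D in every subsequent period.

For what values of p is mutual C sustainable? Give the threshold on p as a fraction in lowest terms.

Expected continuation weight on next period's payoff is β·p = 3/4·p, which plays the role of the discount factor.
Cooperation requires 3/4·p ≥ (30−20)/(30−5) = 2/5, hence p ≥ 8/15.

8/15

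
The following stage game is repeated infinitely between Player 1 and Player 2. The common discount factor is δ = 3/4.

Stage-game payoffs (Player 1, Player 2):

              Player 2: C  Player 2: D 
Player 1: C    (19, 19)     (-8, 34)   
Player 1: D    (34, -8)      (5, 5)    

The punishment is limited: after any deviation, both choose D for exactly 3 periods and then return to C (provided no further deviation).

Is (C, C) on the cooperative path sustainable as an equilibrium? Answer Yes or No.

IC: δ+…+δ^3 ≥ (34−19)/(19−5) = 15/14.
At δ = 3/4: partial sum = 1.7344 ≥ 1.0714. Cooperation sustainable.

Yes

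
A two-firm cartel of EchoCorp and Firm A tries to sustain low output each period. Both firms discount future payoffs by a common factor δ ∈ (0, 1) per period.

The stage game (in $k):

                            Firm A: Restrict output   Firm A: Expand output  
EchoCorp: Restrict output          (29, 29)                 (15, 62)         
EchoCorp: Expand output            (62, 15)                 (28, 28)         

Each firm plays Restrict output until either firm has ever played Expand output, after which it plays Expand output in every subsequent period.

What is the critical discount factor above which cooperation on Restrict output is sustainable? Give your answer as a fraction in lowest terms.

Cooperation forever yields 29 each period: 29/(1−δ).
Deviating yields 62 once, then 28 forever: 62 + 28δ/(1−δ).
No profitable deviation requires 29/(1−δ) ≥ 62 + 28δ/(1−δ).
Multiplying by (1−δ): 29 ≥ 62(1−δ) + 28δ = 62 − 34δ.
So 34δ ≥ 33, i.e. δ ≥ 33/34.

33/34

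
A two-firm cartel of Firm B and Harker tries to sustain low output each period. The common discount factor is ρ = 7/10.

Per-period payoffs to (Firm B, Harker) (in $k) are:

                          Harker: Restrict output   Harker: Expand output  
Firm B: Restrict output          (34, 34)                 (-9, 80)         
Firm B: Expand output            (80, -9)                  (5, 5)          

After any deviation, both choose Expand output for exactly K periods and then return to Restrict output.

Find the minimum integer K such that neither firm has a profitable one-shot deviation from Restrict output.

4

Need Σ_{k=1}^{K} ρ^k ≥ (80−34)/(34−5) = 1.5862 at ρ = 7/10.
At K = 3 the sum is 1.5330 < 1.5862; at K = 4 it is 1.7731 ≥ 1.5862.
So the minimum punishment length is K = 4.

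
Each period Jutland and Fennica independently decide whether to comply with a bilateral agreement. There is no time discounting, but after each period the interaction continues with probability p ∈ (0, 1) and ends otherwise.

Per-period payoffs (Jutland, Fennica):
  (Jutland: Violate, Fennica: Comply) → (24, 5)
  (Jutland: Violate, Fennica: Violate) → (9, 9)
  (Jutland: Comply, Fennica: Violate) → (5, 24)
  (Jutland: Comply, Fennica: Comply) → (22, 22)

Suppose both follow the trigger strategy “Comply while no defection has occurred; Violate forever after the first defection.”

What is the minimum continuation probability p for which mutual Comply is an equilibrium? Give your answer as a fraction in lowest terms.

2/15

Expected cooperation value is 22 + p·22 + p²·22 + … = 22/(1−p); deviation gives 24 + p·9/(1−p).
22 ≥ 24(1−p) + 9p ⇒ 15p ≥ 2 ⇒ p ≥ 2/15.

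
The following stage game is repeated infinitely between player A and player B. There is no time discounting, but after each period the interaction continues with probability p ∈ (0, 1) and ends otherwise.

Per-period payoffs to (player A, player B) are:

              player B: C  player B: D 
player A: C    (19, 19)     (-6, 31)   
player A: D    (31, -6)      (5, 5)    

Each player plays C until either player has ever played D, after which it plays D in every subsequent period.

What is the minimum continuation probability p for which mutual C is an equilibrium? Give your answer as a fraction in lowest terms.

6/13

With no time discounting, the continuation probability p plays the role of the discount factor.
Grim-trigger IC: 19/(1−p) ≥ 31 + 5p/(1−p) ⇒ p ≥ (31−19)/(31−5) = 6/13.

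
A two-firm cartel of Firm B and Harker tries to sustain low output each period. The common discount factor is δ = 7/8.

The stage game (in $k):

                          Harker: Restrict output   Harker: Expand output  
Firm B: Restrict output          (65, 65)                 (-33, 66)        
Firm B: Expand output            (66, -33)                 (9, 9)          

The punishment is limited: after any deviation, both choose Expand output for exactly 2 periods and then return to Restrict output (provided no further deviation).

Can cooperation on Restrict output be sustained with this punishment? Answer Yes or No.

Yes

IC: δ+…+δ^2 ≥ (66−65)/(65−9) = 1/56.
At δ = 7/8: partial sum = 1.6406 ≥ 0.0179. Cooperation sustainable.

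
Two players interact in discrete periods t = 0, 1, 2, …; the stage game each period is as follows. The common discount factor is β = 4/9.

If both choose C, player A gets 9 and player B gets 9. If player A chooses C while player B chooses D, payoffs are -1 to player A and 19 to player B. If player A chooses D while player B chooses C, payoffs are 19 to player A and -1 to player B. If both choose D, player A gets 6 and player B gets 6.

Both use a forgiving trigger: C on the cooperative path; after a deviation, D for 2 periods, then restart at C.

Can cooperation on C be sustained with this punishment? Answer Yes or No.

Comparing payoff streams over the 3 periods until play realigns: cooperate → 9(1+β+…+β^2); deviate → 19 + 6(β+…+β^2).
Cooperation is sustained iff (9−6)(β+…+β^2) ≥ 19−9.
β+…+β^2 = 4/9·(1−(4/9)^2)/(1−4/9) = 0.6420, and (19−9)/(9−6) = 3.3333.
0.6420 < 3.3333, so cooperation is not sustainable.

No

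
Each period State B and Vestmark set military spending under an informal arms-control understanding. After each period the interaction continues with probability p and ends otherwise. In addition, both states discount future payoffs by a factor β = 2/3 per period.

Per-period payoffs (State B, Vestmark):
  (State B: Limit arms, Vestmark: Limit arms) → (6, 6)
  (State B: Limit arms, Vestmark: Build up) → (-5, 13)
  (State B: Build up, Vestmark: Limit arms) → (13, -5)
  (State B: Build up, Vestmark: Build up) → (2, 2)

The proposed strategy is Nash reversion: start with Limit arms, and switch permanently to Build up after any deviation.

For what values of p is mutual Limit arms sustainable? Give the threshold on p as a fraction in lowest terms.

With continuation probability p and discount β, the effective per-period discount factor is βp.
Grim-trigger IC: βp ≥ (13−6)/(13−2) = 7/11.
So p ≥ (7/11)/(2/3) = 21/22.

21/22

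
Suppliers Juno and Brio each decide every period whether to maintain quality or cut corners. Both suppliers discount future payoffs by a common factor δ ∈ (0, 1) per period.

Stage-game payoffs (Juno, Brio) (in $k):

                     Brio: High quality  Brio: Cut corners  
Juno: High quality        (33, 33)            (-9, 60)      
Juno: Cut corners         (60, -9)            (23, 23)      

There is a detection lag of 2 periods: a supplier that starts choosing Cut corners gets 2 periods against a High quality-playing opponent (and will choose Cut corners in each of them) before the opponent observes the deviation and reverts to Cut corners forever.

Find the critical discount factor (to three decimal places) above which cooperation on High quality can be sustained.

0.854

The best deviation is to choose Cut corners for all 2 undetected periods, earning 60 each, then 23 forever once detected.
Deviation value: 60(1−δ^2)/(1−δ) + 23δ^2/(1−δ); cooperation value: 33/(1−δ).
IC: 33 ≥ 60(1−δ^2) + 23δ^2 = 60 − 37δ^2.
So δ^2 ≥ 27/37, giving δ ≥ (27/37)^(1/2) ≈ 0.854.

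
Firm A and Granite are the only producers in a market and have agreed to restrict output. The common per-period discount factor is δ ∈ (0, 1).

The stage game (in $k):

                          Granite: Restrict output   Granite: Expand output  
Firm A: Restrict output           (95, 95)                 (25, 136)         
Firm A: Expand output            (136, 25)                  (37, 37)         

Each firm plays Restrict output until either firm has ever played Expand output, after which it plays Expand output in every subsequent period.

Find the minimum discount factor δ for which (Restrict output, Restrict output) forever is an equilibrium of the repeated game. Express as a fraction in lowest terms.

41/99

95/(1−δ) ≥ 136 + 37δ/(1−δ)
95 ≥ 136 − 99δ
δ ≥ 41/99.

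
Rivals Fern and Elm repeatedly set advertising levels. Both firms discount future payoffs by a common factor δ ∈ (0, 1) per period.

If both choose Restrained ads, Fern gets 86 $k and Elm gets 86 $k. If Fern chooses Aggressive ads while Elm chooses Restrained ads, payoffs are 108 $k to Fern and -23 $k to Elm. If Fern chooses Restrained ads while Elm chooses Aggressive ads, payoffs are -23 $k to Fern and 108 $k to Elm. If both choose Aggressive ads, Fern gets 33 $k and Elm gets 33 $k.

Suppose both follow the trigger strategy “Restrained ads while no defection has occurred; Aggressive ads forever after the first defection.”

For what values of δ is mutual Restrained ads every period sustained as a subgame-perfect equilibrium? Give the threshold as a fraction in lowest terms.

86/(1−δ) ≥ 108 + 33δ/(1−δ)
86 ≥ 108 − 75δ
δ ≥ 22/75.

22/75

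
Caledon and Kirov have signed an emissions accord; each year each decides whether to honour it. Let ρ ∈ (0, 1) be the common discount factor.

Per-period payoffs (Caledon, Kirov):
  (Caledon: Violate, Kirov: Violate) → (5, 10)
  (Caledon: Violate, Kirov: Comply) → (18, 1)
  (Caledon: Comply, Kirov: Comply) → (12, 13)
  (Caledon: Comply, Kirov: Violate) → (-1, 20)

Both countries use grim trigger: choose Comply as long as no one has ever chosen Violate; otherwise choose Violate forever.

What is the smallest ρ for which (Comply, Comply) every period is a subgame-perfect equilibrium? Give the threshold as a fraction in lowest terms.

7/10

For Caledon: deviation gain 18−12 = 6, per-period punishment loss 12−5 = 7. IC gives ρ ≥ 6/13.
For Kirov: gain 7, loss 3 per period, so ρ ≥ 7/10.
The tighter constraint is Kirov's, so cooperation needs ρ ≥ 7/10.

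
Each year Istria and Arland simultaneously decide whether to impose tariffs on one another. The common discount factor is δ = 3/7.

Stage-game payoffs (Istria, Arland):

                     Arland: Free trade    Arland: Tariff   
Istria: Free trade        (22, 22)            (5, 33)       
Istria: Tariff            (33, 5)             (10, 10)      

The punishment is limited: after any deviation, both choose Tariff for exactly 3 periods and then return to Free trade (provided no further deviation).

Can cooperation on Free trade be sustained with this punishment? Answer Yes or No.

A one-shot deviation gives 33 now, then 10 for 3 periods, then back to 22.
Gain from deviating: (33−22) today; loss: (22−10) in each of the next 3 periods.
No-deviation condition: (22−10)(δ+…+δ^3) ≥ 33−22, i.e. δ+…+δ^3 ≥ 11/12.
At δ = 3/7: δ+…+δ^3 = 0.6910 < 0.9167.
So cooperation is not sustainable.

No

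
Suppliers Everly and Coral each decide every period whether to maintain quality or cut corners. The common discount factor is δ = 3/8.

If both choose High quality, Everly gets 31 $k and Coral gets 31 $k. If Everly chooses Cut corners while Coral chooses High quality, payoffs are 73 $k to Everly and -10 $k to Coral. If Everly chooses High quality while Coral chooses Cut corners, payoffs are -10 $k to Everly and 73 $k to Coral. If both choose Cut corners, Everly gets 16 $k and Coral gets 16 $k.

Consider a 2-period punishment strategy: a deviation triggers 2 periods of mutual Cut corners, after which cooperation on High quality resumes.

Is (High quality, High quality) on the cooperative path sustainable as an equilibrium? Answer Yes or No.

IC: δ+…+δ^2 ≥ (73−31)/(31−16) = 14/5.
At δ = 3/8: partial sum = 0.5156 < 2.8000. Cooperation not sustainable.

No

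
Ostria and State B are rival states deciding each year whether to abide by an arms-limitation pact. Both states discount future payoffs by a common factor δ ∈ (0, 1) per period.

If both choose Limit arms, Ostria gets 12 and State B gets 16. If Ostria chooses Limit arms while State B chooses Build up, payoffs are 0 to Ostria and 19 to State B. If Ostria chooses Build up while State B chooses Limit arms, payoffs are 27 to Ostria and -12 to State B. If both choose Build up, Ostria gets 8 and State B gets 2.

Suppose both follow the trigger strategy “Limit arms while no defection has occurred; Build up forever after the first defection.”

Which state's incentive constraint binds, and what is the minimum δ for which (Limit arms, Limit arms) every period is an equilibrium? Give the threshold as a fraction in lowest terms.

For Ostria: deviation gain 27−12 = 15, per-period punishment loss 12−8 = 4. IC gives δ ≥ 15/19.
For State B: gain 3, loss 14 per period, so δ ≥ 3/17.
The tighter constraint is Ostria's, so cooperation needs δ ≥ 15/19.

Ostria; δ ≥ 15/19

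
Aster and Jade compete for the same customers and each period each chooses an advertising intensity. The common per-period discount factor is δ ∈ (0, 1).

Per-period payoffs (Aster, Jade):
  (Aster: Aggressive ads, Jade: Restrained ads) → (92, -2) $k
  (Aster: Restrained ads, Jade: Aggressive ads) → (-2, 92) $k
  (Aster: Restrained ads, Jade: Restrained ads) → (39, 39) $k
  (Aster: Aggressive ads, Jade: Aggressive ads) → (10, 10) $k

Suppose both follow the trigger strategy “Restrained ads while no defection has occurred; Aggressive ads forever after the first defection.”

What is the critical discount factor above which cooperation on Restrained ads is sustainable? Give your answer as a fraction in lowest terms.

Cooperation forever yields 39 each period: 39/(1−δ).
Deviating yields 92 once, then 10 forever: 92 + 10δ/(1−δ).
No profitable deviation requires 39/(1−δ) ≥ 92 + 10δ/(1−δ).
Multiplying by (1−δ): 39 ≥ 92(1−δ) + 10δ = 92 − 82δ.
So 82δ ≥ 53, i.e. δ ≥ 53/82.

53/82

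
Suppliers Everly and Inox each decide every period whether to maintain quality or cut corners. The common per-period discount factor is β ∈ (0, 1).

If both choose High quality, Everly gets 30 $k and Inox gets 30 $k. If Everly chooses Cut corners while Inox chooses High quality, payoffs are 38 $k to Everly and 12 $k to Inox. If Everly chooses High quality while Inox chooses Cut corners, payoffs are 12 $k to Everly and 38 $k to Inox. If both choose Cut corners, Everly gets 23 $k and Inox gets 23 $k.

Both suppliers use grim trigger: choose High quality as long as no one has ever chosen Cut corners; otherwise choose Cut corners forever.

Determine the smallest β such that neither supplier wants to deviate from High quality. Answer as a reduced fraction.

8/15

Under grim trigger the critical discount factor is (T−C)/(T−P) with T = 38, C = 30, P = 23.
β* = (38−30)/(38−23) = 8/15.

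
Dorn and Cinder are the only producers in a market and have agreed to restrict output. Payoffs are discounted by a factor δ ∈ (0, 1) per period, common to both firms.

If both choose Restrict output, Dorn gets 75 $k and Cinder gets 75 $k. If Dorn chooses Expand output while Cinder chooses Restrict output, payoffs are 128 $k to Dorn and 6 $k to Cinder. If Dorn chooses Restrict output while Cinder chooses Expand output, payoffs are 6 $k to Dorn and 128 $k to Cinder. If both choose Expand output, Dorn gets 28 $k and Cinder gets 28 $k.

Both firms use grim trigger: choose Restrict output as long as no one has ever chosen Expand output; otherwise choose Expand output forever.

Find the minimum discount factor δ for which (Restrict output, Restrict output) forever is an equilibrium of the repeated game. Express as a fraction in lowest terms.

Cooperation forever yields 75 each period: 75/(1−δ).
Deviating yields 128 once, then 28 forever: 128 + 28δ/(1−δ).
No profitable deviation requires 75/(1−δ) ≥ 128 + 28δ/(1−δ).
Multiplying by (1−δ): 75 ≥ 128(1−δ) + 28δ = 128 − 100δ.
So 100δ ≥ 53, i.e. δ ≥ 53/100.

53/100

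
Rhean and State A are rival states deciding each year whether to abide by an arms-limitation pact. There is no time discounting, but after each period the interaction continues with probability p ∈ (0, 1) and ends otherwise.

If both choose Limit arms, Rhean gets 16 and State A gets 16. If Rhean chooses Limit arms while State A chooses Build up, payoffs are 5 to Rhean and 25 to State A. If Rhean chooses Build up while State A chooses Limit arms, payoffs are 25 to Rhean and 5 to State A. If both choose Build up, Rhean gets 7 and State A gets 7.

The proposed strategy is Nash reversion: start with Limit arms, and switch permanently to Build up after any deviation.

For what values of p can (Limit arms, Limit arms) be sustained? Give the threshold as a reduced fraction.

1/2

Expected cooperation value is 16 + p·16 + p²·16 + … = 16/(1−p); deviation gives 25 + p·7/(1−p).
16 ≥ 25(1−p) + 7p ⇒ 18p ≥ 9 ⇒ p ≥ 9/18 = 1/2.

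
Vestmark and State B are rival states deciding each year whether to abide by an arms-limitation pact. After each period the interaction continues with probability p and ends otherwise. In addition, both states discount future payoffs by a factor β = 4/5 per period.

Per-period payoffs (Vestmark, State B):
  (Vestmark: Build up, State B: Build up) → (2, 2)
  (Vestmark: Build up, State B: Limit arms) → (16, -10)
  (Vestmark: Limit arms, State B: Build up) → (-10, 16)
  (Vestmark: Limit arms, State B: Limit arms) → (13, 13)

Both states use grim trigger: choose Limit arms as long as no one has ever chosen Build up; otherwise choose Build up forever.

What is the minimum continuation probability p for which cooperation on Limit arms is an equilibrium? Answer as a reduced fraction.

With continuation probability p and discount β, the effective per-period discount factor is βp.
Grim-trigger IC: βp ≥ (16−13)/(16−2) = 3/14.
So p ≥ (3/14)/(4/5) = 15/56.

15/56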